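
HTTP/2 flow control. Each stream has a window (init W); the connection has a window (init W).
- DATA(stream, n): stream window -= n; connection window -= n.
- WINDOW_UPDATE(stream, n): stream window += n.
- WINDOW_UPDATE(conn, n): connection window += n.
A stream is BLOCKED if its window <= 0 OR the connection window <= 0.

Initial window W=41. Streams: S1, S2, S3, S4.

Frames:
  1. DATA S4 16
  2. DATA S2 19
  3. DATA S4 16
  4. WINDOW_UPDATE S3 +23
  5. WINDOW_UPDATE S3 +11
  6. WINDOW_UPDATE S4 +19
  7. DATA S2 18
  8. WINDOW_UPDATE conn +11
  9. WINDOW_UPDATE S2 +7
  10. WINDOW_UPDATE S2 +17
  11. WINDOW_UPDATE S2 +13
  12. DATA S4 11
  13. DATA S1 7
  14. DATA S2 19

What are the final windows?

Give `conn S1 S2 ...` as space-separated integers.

Op 1: conn=25 S1=41 S2=41 S3=41 S4=25 blocked=[]
Op 2: conn=6 S1=41 S2=22 S3=41 S4=25 blocked=[]
Op 3: conn=-10 S1=41 S2=22 S3=41 S4=9 blocked=[1, 2, 3, 4]
Op 4: conn=-10 S1=41 S2=22 S3=64 S4=9 blocked=[1, 2, 3, 4]
Op 5: conn=-10 S1=41 S2=22 S3=75 S4=9 blocked=[1, 2, 3, 4]
Op 6: conn=-10 S1=41 S2=22 S3=75 S4=28 blocked=[1, 2, 3, 4]
Op 7: conn=-28 S1=41 S2=4 S3=75 S4=28 blocked=[1, 2, 3, 4]
Op 8: conn=-17 S1=41 S2=4 S3=75 S4=28 blocked=[1, 2, 3, 4]
Op 9: conn=-17 S1=41 S2=11 S3=75 S4=28 blocked=[1, 2, 3, 4]
Op 10: conn=-17 S1=41 S2=28 S3=75 S4=28 blocked=[1, 2, 3, 4]
Op 11: conn=-17 S1=41 S2=41 S3=75 S4=28 blocked=[1, 2, 3, 4]
Op 12: conn=-28 S1=41 S2=41 S3=75 S4=17 blocked=[1, 2, 3, 4]
Op 13: conn=-35 S1=34 S2=41 S3=75 S4=17 blocked=[1, 2, 3, 4]
Op 14: conn=-54 S1=34 S2=22 S3=75 S4=17 blocked=[1, 2, 3, 4]

Answer: -54 34 22 75 17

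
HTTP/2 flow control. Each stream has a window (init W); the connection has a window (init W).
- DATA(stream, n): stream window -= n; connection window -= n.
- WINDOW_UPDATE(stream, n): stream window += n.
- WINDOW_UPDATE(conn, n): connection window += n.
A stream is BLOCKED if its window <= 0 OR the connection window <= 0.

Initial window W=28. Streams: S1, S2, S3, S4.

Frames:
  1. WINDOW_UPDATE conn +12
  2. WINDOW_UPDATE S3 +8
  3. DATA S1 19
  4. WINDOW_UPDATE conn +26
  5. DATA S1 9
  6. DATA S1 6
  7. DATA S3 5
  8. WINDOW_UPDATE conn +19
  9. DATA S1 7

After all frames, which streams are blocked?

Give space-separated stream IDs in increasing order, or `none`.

Op 1: conn=40 S1=28 S2=28 S3=28 S4=28 blocked=[]
Op 2: conn=40 S1=28 S2=28 S3=36 S4=28 blocked=[]
Op 3: conn=21 S1=9 S2=28 S3=36 S4=28 blocked=[]
Op 4: conn=47 S1=9 S2=28 S3=36 S4=28 blocked=[]
Op 5: conn=38 S1=0 S2=28 S3=36 S4=28 blocked=[1]
Op 6: conn=32 S1=-6 S2=28 S3=36 S4=28 blocked=[1]
Op 7: conn=27 S1=-6 S2=28 S3=31 S4=28 blocked=[1]
Op 8: conn=46 S1=-6 S2=28 S3=31 S4=28 blocked=[1]
Op 9: conn=39 S1=-13 S2=28 S3=31 S4=28 blocked=[1]

Answer: S1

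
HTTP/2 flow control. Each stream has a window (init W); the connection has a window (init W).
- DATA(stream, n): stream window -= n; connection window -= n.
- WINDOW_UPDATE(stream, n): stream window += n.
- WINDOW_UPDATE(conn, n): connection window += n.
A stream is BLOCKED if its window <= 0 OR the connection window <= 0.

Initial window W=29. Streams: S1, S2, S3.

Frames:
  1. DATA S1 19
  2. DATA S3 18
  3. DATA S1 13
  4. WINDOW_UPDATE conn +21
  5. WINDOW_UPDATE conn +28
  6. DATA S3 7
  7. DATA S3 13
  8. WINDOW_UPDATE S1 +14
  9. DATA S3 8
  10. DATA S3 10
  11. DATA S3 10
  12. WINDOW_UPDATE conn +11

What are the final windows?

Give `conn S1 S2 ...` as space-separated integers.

Answer: -9 11 29 -37

Derivation:
Op 1: conn=10 S1=10 S2=29 S3=29 blocked=[]
Op 2: conn=-8 S1=10 S2=29 S3=11 blocked=[1, 2, 3]
Op 3: conn=-21 S1=-3 S2=29 S3=11 blocked=[1, 2, 3]
Op 4: conn=0 S1=-3 S2=29 S3=11 blocked=[1, 2, 3]
Op 5: conn=28 S1=-3 S2=29 S3=11 blocked=[1]
Op 6: conn=21 S1=-3 S2=29 S3=4 blocked=[1]
Op 7: conn=8 S1=-3 S2=29 S3=-9 blocked=[1, 3]
Op 8: conn=8 S1=11 S2=29 S3=-9 blocked=[3]
Op 9: conn=0 S1=11 S2=29 S3=-17 blocked=[1, 2, 3]
Op 10: conn=-10 S1=11 S2=29 S3=-27 blocked=[1, 2, 3]
Op 11: conn=-20 S1=11 S2=29 S3=-37 blocked=[1, 2, 3]
Op 12: conn=-9 S1=11 S2=29 S3=-37 blocked=[1, 2, 3]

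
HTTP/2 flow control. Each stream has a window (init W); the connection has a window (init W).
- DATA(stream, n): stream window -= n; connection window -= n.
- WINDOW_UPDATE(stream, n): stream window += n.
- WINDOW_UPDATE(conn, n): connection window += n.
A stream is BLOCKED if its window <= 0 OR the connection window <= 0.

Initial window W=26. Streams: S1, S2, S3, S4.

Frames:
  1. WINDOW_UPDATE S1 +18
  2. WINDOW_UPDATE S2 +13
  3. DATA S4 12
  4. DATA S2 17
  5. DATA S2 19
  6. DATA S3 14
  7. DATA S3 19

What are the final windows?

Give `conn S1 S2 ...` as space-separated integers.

Op 1: conn=26 S1=44 S2=26 S3=26 S4=26 blocked=[]
Op 2: conn=26 S1=44 S2=39 S3=26 S4=26 blocked=[]
Op 3: conn=14 S1=44 S2=39 S3=26 S4=14 blocked=[]
Op 4: conn=-3 S1=44 S2=22 S3=26 S4=14 blocked=[1, 2, 3, 4]
Op 5: conn=-22 S1=44 S2=3 S3=26 S4=14 blocked=[1, 2, 3, 4]
Op 6: conn=-36 S1=44 S2=3 S3=12 S4=14 blocked=[1, 2, 3, 4]
Op 7: conn=-55 S1=44 S2=3 S3=-7 S4=14 blocked=[1, 2, 3, 4]

Answer: -55 44 3 -7 14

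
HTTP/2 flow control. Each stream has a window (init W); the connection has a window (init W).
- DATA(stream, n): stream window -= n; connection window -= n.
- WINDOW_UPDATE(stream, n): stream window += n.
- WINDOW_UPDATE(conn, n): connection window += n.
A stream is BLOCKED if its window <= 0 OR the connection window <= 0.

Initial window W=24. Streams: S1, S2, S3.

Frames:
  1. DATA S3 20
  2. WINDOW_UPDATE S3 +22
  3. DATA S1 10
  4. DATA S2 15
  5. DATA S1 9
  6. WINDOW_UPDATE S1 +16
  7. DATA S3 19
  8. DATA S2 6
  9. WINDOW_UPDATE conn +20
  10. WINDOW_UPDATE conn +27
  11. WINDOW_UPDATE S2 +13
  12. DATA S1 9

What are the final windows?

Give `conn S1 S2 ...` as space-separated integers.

Op 1: conn=4 S1=24 S2=24 S3=4 blocked=[]
Op 2: conn=4 S1=24 S2=24 S3=26 blocked=[]
Op 3: conn=-6 S1=14 S2=24 S3=26 blocked=[1, 2, 3]
Op 4: conn=-21 S1=14 S2=9 S3=26 blocked=[1, 2, 3]
Op 5: conn=-30 S1=5 S2=9 S3=26 blocked=[1, 2, 3]
Op 6: conn=-30 S1=21 S2=9 S3=26 blocked=[1, 2, 3]
Op 7: conn=-49 S1=21 S2=9 S3=7 blocked=[1, 2, 3]
Op 8: conn=-55 S1=21 S2=3 S3=7 blocked=[1, 2, 3]
Op 9: conn=-35 S1=21 S2=3 S3=7 blocked=[1, 2, 3]
Op 10: conn=-8 S1=21 S2=3 S3=7 blocked=[1, 2, 3]
Op 11: conn=-8 S1=21 S2=16 S3=7 blocked=[1, 2, 3]
Op 12: conn=-17 S1=12 S2=16 S3=7 blocked=[1, 2, 3]

Answer: -17 12 16 7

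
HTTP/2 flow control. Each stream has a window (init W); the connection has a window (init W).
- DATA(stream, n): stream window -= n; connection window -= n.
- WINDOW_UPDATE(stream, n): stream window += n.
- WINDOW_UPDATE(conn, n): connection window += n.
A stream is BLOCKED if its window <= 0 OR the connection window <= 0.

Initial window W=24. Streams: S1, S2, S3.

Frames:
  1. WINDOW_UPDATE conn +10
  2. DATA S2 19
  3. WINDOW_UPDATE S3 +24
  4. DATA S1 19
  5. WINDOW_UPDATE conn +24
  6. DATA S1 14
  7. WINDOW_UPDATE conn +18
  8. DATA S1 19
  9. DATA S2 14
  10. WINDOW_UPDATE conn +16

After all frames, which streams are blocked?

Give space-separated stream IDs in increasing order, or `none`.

Answer: S1 S2

Derivation:
Op 1: conn=34 S1=24 S2=24 S3=24 blocked=[]
Op 2: conn=15 S1=24 S2=5 S3=24 blocked=[]
Op 3: conn=15 S1=24 S2=5 S3=48 blocked=[]
Op 4: conn=-4 S1=5 S2=5 S3=48 blocked=[1, 2, 3]
Op 5: conn=20 S1=5 S2=5 S3=48 blocked=[]
Op 6: conn=6 S1=-9 S2=5 S3=48 blocked=[1]
Op 7: conn=24 S1=-9 S2=5 S3=48 blocked=[1]
Op 8: conn=5 S1=-28 S2=5 S3=48 blocked=[1]
Op 9: conn=-9 S1=-28 S2=-9 S3=48 blocked=[1, 2, 3]
Op 10: conn=7 S1=-28 S2=-9 S3=48 blocked=[1, 2]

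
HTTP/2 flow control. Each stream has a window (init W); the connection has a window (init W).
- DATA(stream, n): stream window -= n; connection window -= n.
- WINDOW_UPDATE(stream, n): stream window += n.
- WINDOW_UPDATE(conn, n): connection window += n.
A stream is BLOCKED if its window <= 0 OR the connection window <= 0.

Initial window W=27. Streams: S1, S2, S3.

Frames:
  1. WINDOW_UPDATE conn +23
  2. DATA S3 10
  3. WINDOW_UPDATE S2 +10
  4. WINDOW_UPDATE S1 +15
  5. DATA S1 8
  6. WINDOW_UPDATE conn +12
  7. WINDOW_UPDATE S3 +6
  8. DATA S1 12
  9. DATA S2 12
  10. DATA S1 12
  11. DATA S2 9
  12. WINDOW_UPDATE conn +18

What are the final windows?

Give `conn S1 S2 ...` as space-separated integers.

Op 1: conn=50 S1=27 S2=27 S3=27 blocked=[]
Op 2: conn=40 S1=27 S2=27 S3=17 blocked=[]
Op 3: conn=40 S1=27 S2=37 S3=17 blocked=[]
Op 4: conn=40 S1=42 S2=37 S3=17 blocked=[]
Op 5: conn=32 S1=34 S2=37 S3=17 blocked=[]
Op 6: conn=44 S1=34 S2=37 S3=17 blocked=[]
Op 7: conn=44 S1=34 S2=37 S3=23 blocked=[]
Op 8: conn=32 S1=22 S2=37 S3=23 blocked=[]
Op 9: conn=20 S1=22 S2=25 S3=23 blocked=[]
Op 10: conn=8 S1=10 S2=25 S3=23 blocked=[]
Op 11: conn=-1 S1=10 S2=16 S3=23 blocked=[1, 2, 3]
Op 12: conn=17 S1=10 S2=16 S3=23 blocked=[]

Answer: 17 10 16 23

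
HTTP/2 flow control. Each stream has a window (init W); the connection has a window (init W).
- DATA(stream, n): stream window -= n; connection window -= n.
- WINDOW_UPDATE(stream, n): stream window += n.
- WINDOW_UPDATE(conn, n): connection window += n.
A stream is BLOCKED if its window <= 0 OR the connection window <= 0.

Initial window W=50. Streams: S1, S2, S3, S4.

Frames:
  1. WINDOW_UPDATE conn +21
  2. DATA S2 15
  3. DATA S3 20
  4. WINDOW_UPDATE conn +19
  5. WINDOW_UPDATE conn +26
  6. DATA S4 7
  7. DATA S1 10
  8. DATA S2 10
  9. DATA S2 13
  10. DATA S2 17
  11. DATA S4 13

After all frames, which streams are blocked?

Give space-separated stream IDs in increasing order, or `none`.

Op 1: conn=71 S1=50 S2=50 S3=50 S4=50 blocked=[]
Op 2: conn=56 S1=50 S2=35 S3=50 S4=50 blocked=[]
Op 3: conn=36 S1=50 S2=35 S3=30 S4=50 blocked=[]
Op 4: conn=55 S1=50 S2=35 S3=30 S4=50 blocked=[]
Op 5: conn=81 S1=50 S2=35 S3=30 S4=50 blocked=[]
Op 6: conn=74 S1=50 S2=35 S3=30 S4=43 blocked=[]
Op 7: conn=64 S1=40 S2=35 S3=30 S4=43 blocked=[]
Op 8: conn=54 S1=40 S2=25 S3=30 S4=43 blocked=[]
Op 9: conn=41 S1=40 S2=12 S3=30 S4=43 blocked=[]
Op 10: conn=24 S1=40 S2=-5 S3=30 S4=43 blocked=[2]
Op 11: conn=11 S1=40 S2=-5 S3=30 S4=30 blocked=[2]

Answer: S2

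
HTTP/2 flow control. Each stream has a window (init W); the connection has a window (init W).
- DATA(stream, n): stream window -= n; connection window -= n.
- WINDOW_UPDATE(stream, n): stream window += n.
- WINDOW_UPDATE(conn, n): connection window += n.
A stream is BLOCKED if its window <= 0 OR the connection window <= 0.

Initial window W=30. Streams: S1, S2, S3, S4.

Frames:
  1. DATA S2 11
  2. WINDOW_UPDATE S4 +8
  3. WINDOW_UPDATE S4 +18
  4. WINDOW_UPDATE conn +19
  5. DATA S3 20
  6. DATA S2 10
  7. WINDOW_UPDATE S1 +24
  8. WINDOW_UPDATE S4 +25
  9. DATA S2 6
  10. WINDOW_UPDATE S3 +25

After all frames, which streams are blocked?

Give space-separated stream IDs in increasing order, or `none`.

Op 1: conn=19 S1=30 S2=19 S3=30 S4=30 blocked=[]
Op 2: conn=19 S1=30 S2=19 S3=30 S4=38 blocked=[]
Op 3: conn=19 S1=30 S2=19 S3=30 S4=56 blocked=[]
Op 4: conn=38 S1=30 S2=19 S3=30 S4=56 blocked=[]
Op 5: conn=18 S1=30 S2=19 S3=10 S4=56 blocked=[]
Op 6: conn=8 S1=30 S2=9 S3=10 S4=56 blocked=[]
Op 7: conn=8 S1=54 S2=9 S3=10 S4=56 blocked=[]
Op 8: conn=8 S1=54 S2=9 S3=10 S4=81 blocked=[]
Op 9: conn=2 S1=54 S2=3 S3=10 S4=81 blocked=[]
Op 10: conn=2 S1=54 S2=3 S3=35 S4=81 blocked=[]

Answer: none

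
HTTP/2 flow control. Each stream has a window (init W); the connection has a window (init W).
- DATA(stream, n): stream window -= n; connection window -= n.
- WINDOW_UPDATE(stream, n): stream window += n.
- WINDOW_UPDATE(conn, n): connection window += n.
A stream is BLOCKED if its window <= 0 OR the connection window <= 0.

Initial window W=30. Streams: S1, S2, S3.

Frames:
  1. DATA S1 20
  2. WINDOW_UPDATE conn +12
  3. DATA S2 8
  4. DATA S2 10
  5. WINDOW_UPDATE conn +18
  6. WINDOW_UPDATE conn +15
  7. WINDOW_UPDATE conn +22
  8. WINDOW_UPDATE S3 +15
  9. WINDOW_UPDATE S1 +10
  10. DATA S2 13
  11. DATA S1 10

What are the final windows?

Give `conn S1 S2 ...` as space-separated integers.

Op 1: conn=10 S1=10 S2=30 S3=30 blocked=[]
Op 2: conn=22 S1=10 S2=30 S3=30 blocked=[]
Op 3: conn=14 S1=10 S2=22 S3=30 blocked=[]
Op 4: conn=4 S1=10 S2=12 S3=30 blocked=[]
Op 5: conn=22 S1=10 S2=12 S3=30 blocked=[]
Op 6: conn=37 S1=10 S2=12 S3=30 blocked=[]
Op 7: conn=59 S1=10 S2=12 S3=30 blocked=[]
Op 8: conn=59 S1=10 S2=12 S3=45 blocked=[]
Op 9: conn=59 S1=20 S2=12 S3=45 blocked=[]
Op 10: conn=46 S1=20 S2=-1 S3=45 blocked=[2]
Op 11: conn=36 S1=10 S2=-1 S3=45 blocked=[2]

Answer: 36 10 -1 45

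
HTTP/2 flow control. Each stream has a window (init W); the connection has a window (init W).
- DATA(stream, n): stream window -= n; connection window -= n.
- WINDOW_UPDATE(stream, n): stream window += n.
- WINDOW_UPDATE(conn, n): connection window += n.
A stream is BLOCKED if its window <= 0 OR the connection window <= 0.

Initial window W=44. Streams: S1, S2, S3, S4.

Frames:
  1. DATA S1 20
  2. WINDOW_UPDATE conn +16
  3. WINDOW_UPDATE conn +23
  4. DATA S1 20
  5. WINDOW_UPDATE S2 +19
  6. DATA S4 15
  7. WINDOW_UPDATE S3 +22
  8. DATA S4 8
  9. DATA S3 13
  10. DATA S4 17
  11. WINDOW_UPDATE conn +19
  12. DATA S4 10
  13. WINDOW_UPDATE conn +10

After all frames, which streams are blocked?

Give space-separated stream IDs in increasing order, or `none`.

Op 1: conn=24 S1=24 S2=44 S3=44 S4=44 blocked=[]
Op 2: conn=40 S1=24 S2=44 S3=44 S4=44 blocked=[]
Op 3: conn=63 S1=24 S2=44 S3=44 S4=44 blocked=[]
Op 4: conn=43 S1=4 S2=44 S3=44 S4=44 blocked=[]
Op 5: conn=43 S1=4 S2=63 S3=44 S4=44 blocked=[]
Op 6: conn=28 S1=4 S2=63 S3=44 S4=29 blocked=[]
Op 7: conn=28 S1=4 S2=63 S3=66 S4=29 blocked=[]
Op 8: conn=20 S1=4 S2=63 S3=66 S4=21 blocked=[]
Op 9: conn=7 S1=4 S2=63 S3=53 S4=21 blocked=[]
Op 10: conn=-10 S1=4 S2=63 S3=53 S4=4 blocked=[1, 2, 3, 4]
Op 11: conn=9 S1=4 S2=63 S3=53 S4=4 blocked=[]
Op 12: conn=-1 S1=4 S2=63 S3=53 S4=-6 blocked=[1, 2, 3, 4]
Op 13: conn=9 S1=4 S2=63 S3=53 S4=-6 blocked=[4]

Answer: S4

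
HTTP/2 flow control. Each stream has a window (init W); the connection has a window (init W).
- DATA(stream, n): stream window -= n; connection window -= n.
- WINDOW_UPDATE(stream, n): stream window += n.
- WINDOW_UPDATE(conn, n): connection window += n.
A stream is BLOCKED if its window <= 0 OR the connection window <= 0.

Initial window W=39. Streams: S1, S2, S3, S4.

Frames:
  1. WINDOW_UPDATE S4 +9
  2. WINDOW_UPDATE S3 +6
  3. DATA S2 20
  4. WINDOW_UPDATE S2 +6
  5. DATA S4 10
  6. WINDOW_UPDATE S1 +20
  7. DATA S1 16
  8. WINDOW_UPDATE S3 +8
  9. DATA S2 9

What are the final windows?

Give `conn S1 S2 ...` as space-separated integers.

Op 1: conn=39 S1=39 S2=39 S3=39 S4=48 blocked=[]
Op 2: conn=39 S1=39 S2=39 S3=45 S4=48 blocked=[]
Op 3: conn=19 S1=39 S2=19 S3=45 S4=48 blocked=[]
Op 4: conn=19 S1=39 S2=25 S3=45 S4=48 blocked=[]
Op 5: conn=9 S1=39 S2=25 S3=45 S4=38 blocked=[]
Op 6: conn=9 S1=59 S2=25 S3=45 S4=38 blocked=[]
Op 7: conn=-7 S1=43 S2=25 S3=45 S4=38 blocked=[1, 2, 3, 4]
Op 8: conn=-7 S1=43 S2=25 S3=53 S4=38 blocked=[1, 2, 3, 4]
Op 9: conn=-16 S1=43 S2=16 S3=53 S4=38 blocked=[1, 2, 3, 4]

Answer: -16 43 16 53 38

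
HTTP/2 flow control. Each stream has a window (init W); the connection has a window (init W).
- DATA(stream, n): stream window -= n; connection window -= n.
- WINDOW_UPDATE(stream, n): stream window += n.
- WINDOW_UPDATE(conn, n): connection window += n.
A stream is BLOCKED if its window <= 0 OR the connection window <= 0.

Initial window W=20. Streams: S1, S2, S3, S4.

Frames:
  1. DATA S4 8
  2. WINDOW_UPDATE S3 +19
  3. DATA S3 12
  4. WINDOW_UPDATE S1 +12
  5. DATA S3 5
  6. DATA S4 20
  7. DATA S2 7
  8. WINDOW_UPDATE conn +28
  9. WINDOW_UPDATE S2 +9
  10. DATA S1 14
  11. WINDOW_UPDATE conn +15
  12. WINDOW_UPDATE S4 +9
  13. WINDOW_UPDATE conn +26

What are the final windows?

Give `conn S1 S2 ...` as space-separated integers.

Op 1: conn=12 S1=20 S2=20 S3=20 S4=12 blocked=[]
Op 2: conn=12 S1=20 S2=20 S3=39 S4=12 blocked=[]
Op 3: conn=0 S1=20 S2=20 S3=27 S4=12 blocked=[1, 2, 3, 4]
Op 4: conn=0 S1=32 S2=20 S3=27 S4=12 blocked=[1, 2, 3, 4]
Op 5: conn=-5 S1=32 S2=20 S3=22 S4=12 blocked=[1, 2, 3, 4]
Op 6: conn=-25 S1=32 S2=20 S3=22 S4=-8 blocked=[1, 2, 3, 4]
Op 7: conn=-32 S1=32 S2=13 S3=22 S4=-8 blocked=[1, 2, 3, 4]
Op 8: conn=-4 S1=32 S2=13 S3=22 S4=-8 blocked=[1, 2, 3, 4]
Op 9: conn=-4 S1=32 S2=22 S3=22 S4=-8 blocked=[1, 2, 3, 4]
Op 10: conn=-18 S1=18 S2=22 S3=22 S4=-8 blocked=[1, 2, 3, 4]
Op 11: conn=-3 S1=18 S2=22 S3=22 S4=-8 blocked=[1, 2, 3, 4]
Op 12: conn=-3 S1=18 S2=22 S3=22 S4=1 blocked=[1, 2, 3, 4]
Op 13: conn=23 S1=18 S2=22 S3=22 S4=1 blocked=[]

Answer: 23 18 22 22 1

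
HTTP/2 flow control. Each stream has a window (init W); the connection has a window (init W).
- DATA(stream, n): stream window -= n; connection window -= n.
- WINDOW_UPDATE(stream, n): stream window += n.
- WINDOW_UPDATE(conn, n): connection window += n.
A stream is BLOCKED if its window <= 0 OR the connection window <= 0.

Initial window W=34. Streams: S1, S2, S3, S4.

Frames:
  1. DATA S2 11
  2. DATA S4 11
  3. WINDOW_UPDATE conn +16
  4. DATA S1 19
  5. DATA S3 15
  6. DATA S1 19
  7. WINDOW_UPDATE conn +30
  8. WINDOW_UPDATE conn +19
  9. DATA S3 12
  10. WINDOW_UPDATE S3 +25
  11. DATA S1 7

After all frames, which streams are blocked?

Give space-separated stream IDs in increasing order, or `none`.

Answer: S1

Derivation:
Op 1: conn=23 S1=34 S2=23 S3=34 S4=34 blocked=[]
Op 2: conn=12 S1=34 S2=23 S3=34 S4=23 blocked=[]
Op 3: conn=28 S1=34 S2=23 S3=34 S4=23 blocked=[]
Op 4: conn=9 S1=15 S2=23 S3=34 S4=23 blocked=[]
Op 5: conn=-6 S1=15 S2=23 S3=19 S4=23 blocked=[1, 2, 3, 4]
Op 6: conn=-25 S1=-4 S2=23 S3=19 S4=23 blocked=[1, 2, 3, 4]
Op 7: conn=5 S1=-4 S2=23 S3=19 S4=23 blocked=[1]
Op 8: conn=24 S1=-4 S2=23 S3=19 S4=23 blocked=[1]
Op 9: conn=12 S1=-4 S2=23 S3=7 S4=23 blocked=[1]
Op 10: conn=12 S1=-4 S2=23 S3=32 S4=23 blocked=[1]
Op 11: conn=5 S1=-11 S2=23 S3=32 S4=23 blocked=[1]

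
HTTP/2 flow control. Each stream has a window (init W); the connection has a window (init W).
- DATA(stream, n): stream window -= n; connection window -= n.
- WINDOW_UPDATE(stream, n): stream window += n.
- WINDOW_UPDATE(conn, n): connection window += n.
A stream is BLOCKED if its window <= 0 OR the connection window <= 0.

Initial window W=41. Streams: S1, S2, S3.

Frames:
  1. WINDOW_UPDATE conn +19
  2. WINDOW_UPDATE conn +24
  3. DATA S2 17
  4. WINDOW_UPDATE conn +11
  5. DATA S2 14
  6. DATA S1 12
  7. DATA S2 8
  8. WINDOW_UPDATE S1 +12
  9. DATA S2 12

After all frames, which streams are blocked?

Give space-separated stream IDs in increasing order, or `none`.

Op 1: conn=60 S1=41 S2=41 S3=41 blocked=[]
Op 2: conn=84 S1=41 S2=41 S3=41 blocked=[]
Op 3: conn=67 S1=41 S2=24 S3=41 blocked=[]
Op 4: conn=78 S1=41 S2=24 S3=41 blocked=[]
Op 5: conn=64 S1=41 S2=10 S3=41 blocked=[]
Op 6: conn=52 S1=29 S2=10 S3=41 blocked=[]
Op 7: conn=44 S1=29 S2=2 S3=41 blocked=[]
Op 8: conn=44 S1=41 S2=2 S3=41 blocked=[]
Op 9: conn=32 S1=41 S2=-10 S3=41 blocked=[2]

Answer: S2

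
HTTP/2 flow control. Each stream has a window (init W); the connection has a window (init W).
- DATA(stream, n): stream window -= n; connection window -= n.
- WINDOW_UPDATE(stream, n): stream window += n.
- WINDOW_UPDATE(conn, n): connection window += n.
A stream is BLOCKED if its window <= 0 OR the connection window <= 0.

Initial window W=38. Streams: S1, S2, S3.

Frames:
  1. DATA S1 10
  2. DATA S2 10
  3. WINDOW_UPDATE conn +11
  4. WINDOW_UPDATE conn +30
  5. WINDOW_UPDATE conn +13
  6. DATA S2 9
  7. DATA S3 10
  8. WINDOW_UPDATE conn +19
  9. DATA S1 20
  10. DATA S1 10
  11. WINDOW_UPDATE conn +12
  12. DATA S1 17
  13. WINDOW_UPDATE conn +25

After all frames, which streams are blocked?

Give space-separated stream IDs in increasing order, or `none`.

Answer: S1

Derivation:
Op 1: conn=28 S1=28 S2=38 S3=38 blocked=[]
Op 2: conn=18 S1=28 S2=28 S3=38 blocked=[]
Op 3: conn=29 S1=28 S2=28 S3=38 blocked=[]
Op 4: conn=59 S1=28 S2=28 S3=38 blocked=[]
Op 5: conn=72 S1=28 S2=28 S3=38 blocked=[]
Op 6: conn=63 S1=28 S2=19 S3=38 blocked=[]
Op 7: conn=53 S1=28 S2=19 S3=28 blocked=[]
Op 8: conn=72 S1=28 S2=19 S3=28 blocked=[]
Op 9: conn=52 S1=8 S2=19 S3=28 blocked=[]
Op 10: conn=42 S1=-2 S2=19 S3=28 blocked=[1]
Op 11: conn=54 S1=-2 S2=19 S3=28 blocked=[1]
Op 12: conn=37 S1=-19 S2=19 S3=28 blocked=[1]
Op 13: conn=62 S1=-19 S2=19 S3=28 blocked=[1]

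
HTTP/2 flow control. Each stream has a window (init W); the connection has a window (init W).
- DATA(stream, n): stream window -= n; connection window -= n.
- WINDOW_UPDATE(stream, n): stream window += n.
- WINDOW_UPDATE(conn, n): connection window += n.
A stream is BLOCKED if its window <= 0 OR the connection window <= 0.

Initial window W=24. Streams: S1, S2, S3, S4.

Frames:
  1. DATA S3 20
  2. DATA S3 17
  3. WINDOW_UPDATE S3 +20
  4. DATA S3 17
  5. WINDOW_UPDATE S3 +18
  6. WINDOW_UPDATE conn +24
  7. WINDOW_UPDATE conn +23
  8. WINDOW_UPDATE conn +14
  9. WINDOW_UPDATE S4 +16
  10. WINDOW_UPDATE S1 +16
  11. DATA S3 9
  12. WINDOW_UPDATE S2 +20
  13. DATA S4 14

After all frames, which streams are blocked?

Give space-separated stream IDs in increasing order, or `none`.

Answer: S3

Derivation:
Op 1: conn=4 S1=24 S2=24 S3=4 S4=24 blocked=[]
Op 2: conn=-13 S1=24 S2=24 S3=-13 S4=24 blocked=[1, 2, 3, 4]
Op 3: conn=-13 S1=24 S2=24 S3=7 S4=24 blocked=[1, 2, 3, 4]
Op 4: conn=-30 S1=24 S2=24 S3=-10 S4=24 blocked=[1, 2, 3, 4]
Op 5: conn=-30 S1=24 S2=24 S3=8 S4=24 blocked=[1, 2, 3, 4]
Op 6: conn=-6 S1=24 S2=24 S3=8 S4=24 blocked=[1, 2, 3, 4]
Op 7: conn=17 S1=24 S2=24 S3=8 S4=24 blocked=[]
Op 8: conn=31 S1=24 S2=24 S3=8 S4=24 blocked=[]
Op 9: conn=31 S1=24 S2=24 S3=8 S4=40 blocked=[]
Op 10: conn=31 S1=40 S2=24 S3=8 S4=40 blocked=[]
Op 11: conn=22 S1=40 S2=24 S3=-1 S4=40 blocked=[3]
Op 12: conn=22 S1=40 S2=44 S3=-1 S4=40 blocked=[3]
Op 13: conn=8 S1=40 S2=44 S3=-1 S4=26 blocked=[3]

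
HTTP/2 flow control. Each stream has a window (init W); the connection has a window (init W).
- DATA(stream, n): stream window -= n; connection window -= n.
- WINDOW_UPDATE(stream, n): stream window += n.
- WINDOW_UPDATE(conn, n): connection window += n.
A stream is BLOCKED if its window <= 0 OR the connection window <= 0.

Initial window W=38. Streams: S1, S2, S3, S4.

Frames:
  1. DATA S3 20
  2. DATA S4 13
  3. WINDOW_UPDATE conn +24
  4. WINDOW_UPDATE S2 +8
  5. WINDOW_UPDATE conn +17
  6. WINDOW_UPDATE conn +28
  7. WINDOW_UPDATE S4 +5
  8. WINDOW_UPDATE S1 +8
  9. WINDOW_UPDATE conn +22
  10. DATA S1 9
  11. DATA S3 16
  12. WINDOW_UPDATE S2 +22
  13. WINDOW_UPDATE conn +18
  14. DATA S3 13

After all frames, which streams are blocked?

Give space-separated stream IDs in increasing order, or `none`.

Op 1: conn=18 S1=38 S2=38 S3=18 S4=38 blocked=[]
Op 2: conn=5 S1=38 S2=38 S3=18 S4=25 blocked=[]
Op 3: conn=29 S1=38 S2=38 S3=18 S4=25 blocked=[]
Op 4: conn=29 S1=38 S2=46 S3=18 S4=25 blocked=[]
Op 5: conn=46 S1=38 S2=46 S3=18 S4=25 blocked=[]
Op 6: conn=74 S1=38 S2=46 S3=18 S4=25 blocked=[]
Op 7: conn=74 S1=38 S2=46 S3=18 S4=30 blocked=[]
Op 8: conn=74 S1=46 S2=46 S3=18 S4=30 blocked=[]
Op 9: conn=96 S1=46 S2=46 S3=18 S4=30 blocked=[]
Op 10: conn=87 S1=37 S2=46 S3=18 S4=30 blocked=[]
Op 11: conn=71 S1=37 S2=46 S3=2 S4=30 blocked=[]
Op 12: conn=71 S1=37 S2=68 S3=2 S4=30 blocked=[]
Op 13: conn=89 S1=37 S2=68 S3=2 S4=30 blocked=[]
Op 14: conn=76 S1=37 S2=68 S3=-11 S4=30 blocked=[3]

Answer: S3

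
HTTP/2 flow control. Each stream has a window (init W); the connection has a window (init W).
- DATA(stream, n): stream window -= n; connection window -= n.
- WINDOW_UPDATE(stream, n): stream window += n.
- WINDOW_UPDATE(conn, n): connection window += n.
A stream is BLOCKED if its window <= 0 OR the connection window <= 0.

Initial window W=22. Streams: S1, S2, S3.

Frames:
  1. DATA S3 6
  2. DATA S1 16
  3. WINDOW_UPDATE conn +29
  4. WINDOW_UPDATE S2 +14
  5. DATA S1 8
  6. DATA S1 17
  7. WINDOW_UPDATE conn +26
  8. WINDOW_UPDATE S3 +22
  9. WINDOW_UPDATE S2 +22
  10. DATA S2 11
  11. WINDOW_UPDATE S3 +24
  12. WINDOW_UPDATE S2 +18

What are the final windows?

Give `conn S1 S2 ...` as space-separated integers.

Answer: 19 -19 65 62

Derivation:
Op 1: conn=16 S1=22 S2=22 S3=16 blocked=[]
Op 2: conn=0 S1=6 S2=22 S3=16 blocked=[1, 2, 3]
Op 3: conn=29 S1=6 S2=22 S3=16 blocked=[]
Op 4: conn=29 S1=6 S2=36 S3=16 blocked=[]
Op 5: conn=21 S1=-2 S2=36 S3=16 blocked=[1]
Op 6: conn=4 S1=-19 S2=36 S3=16 blocked=[1]
Op 7: conn=30 S1=-19 S2=36 S3=16 blocked=[1]
Op 8: conn=30 S1=-19 S2=36 S3=38 blocked=[1]
Op 9: conn=30 S1=-19 S2=58 S3=38 blocked=[1]
Op 10: conn=19 S1=-19 S2=47 S3=38 blocked=[1]
Op 11: conn=19 S1=-19 S2=47 S3=62 blocked=[1]
Op 12: conn=19 S1=-19 S2=65 S3=62 blocked=[1]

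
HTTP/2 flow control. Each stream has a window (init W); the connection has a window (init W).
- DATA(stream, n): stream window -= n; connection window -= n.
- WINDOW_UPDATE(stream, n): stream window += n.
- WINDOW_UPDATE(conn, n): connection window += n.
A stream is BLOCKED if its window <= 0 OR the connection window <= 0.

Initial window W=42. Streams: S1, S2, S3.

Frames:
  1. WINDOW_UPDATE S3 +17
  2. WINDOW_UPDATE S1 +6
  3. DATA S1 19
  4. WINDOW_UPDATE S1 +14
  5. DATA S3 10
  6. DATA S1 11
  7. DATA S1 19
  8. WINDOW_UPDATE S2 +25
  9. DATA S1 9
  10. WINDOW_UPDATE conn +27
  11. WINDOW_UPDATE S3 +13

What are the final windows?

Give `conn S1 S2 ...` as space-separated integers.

Answer: 1 4 67 62

Derivation:
Op 1: conn=42 S1=42 S2=42 S3=59 blocked=[]
Op 2: conn=42 S1=48 S2=42 S3=59 blocked=[]
Op 3: conn=23 S1=29 S2=42 S3=59 blocked=[]
Op 4: conn=23 S1=43 S2=42 S3=59 blocked=[]
Op 5: conn=13 S1=43 S2=42 S3=49 blocked=[]
Op 6: conn=2 S1=32 S2=42 S3=49 blocked=[]
Op 7: conn=-17 S1=13 S2=42 S3=49 blocked=[1, 2, 3]
Op 8: conn=-17 S1=13 S2=67 S3=49 blocked=[1, 2, 3]
Op 9: conn=-26 S1=4 S2=67 S3=49 blocked=[1, 2, 3]
Op 10: conn=1 S1=4 S2=67 S3=49 blocked=[]
Op 11: conn=1 S1=4 S2=67 S3=62 blocked=[]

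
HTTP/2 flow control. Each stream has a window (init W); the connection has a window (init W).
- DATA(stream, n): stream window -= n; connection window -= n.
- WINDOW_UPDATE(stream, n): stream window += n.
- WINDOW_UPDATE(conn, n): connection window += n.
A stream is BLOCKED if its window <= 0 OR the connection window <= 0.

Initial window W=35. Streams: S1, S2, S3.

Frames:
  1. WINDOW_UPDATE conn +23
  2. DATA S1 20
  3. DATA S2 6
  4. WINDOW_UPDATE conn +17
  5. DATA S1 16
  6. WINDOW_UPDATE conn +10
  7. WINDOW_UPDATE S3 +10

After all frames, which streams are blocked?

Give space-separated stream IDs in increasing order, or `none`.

Answer: S1

Derivation:
Op 1: conn=58 S1=35 S2=35 S3=35 blocked=[]
Op 2: conn=38 S1=15 S2=35 S3=35 blocked=[]
Op 3: conn=32 S1=15 S2=29 S3=35 blocked=[]
Op 4: conn=49 S1=15 S2=29 S3=35 blocked=[]
Op 5: conn=33 S1=-1 S2=29 S3=35 blocked=[1]
Op 6: conn=43 S1=-1 S2=29 S3=35 blocked=[1]
Op 7: conn=43 S1=-1 S2=29 S3=45 blocked=[1]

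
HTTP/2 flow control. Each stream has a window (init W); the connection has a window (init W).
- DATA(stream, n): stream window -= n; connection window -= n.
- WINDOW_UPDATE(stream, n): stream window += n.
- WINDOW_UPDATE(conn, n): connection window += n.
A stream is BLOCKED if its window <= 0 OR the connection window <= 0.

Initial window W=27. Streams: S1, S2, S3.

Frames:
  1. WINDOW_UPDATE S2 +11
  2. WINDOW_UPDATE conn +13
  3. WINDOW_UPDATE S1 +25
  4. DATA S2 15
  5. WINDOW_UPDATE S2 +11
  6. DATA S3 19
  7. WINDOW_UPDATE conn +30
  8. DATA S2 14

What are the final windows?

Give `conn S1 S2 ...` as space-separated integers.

Answer: 22 52 20 8

Derivation:
Op 1: conn=27 S1=27 S2=38 S3=27 blocked=[]
Op 2: conn=40 S1=27 S2=38 S3=27 blocked=[]
Op 3: conn=40 S1=52 S2=38 S3=27 blocked=[]
Op 4: conn=25 S1=52 S2=23 S3=27 blocked=[]
Op 5: conn=25 S1=52 S2=34 S3=27 blocked=[]
Op 6: conn=6 S1=52 S2=34 S3=8 blocked=[]
Op 7: conn=36 S1=52 S2=34 S3=8 blocked=[]
Op 8: conn=22 S1=52 S2=20 S3=8 blocked=[]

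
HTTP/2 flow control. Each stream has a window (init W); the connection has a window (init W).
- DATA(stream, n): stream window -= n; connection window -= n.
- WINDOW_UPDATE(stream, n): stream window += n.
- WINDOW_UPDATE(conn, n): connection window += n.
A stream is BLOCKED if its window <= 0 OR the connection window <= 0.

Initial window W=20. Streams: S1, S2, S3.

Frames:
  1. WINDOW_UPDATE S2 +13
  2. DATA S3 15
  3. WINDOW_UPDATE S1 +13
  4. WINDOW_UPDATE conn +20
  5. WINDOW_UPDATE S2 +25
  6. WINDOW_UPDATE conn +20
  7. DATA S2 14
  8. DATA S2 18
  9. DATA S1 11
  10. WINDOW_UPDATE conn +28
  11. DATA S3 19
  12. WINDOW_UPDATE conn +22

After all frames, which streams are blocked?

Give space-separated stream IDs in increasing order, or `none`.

Answer: S3

Derivation:
Op 1: conn=20 S1=20 S2=33 S3=20 blocked=[]
Op 2: conn=5 S1=20 S2=33 S3=5 blocked=[]
Op 3: conn=5 S1=33 S2=33 S3=5 blocked=[]
Op 4: conn=25 S1=33 S2=33 S3=5 blocked=[]
Op 5: conn=25 S1=33 S2=58 S3=5 blocked=[]
Op 6: conn=45 S1=33 S2=58 S3=5 blocked=[]
Op 7: conn=31 S1=33 S2=44 S3=5 blocked=[]
Op 8: conn=13 S1=33 S2=26 S3=5 blocked=[]
Op 9: conn=2 S1=22 S2=26 S3=5 blocked=[]
Op 10: conn=30 S1=22 S2=26 S3=5 blocked=[]
Op 11: conn=11 S1=22 S2=26 S3=-14 blocked=[3]
Op 12: conn=33 S1=22 S2=26 S3=-14 blocked=[3]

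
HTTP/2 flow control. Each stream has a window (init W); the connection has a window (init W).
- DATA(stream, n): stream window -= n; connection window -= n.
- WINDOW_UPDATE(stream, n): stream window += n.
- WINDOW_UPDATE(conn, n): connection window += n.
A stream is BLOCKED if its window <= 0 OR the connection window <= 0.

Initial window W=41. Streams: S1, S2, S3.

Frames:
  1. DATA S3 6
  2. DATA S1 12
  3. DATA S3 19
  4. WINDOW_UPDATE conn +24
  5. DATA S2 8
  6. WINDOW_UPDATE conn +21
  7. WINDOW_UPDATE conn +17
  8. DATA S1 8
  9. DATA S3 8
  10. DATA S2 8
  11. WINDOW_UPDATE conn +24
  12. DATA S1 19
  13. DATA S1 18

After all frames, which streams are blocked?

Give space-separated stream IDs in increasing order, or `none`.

Op 1: conn=35 S1=41 S2=41 S3=35 blocked=[]
Op 2: conn=23 S1=29 S2=41 S3=35 blocked=[]
Op 3: conn=4 S1=29 S2=41 S3=16 blocked=[]
Op 4: conn=28 S1=29 S2=41 S3=16 blocked=[]
Op 5: conn=20 S1=29 S2=33 S3=16 blocked=[]
Op 6: conn=41 S1=29 S2=33 S3=16 blocked=[]
Op 7: conn=58 S1=29 S2=33 S3=16 blocked=[]
Op 8: conn=50 S1=21 S2=33 S3=16 blocked=[]
Op 9: conn=42 S1=21 S2=33 S3=8 blocked=[]
Op 10: conn=34 S1=21 S2=25 S3=8 blocked=[]
Op 11: conn=58 S1=21 S2=25 S3=8 blocked=[]
Op 12: conn=39 S1=2 S2=25 S3=8 blocked=[]
Op 13: conn=21 S1=-16 S2=25 S3=8 blocked=[1]

Answer: S1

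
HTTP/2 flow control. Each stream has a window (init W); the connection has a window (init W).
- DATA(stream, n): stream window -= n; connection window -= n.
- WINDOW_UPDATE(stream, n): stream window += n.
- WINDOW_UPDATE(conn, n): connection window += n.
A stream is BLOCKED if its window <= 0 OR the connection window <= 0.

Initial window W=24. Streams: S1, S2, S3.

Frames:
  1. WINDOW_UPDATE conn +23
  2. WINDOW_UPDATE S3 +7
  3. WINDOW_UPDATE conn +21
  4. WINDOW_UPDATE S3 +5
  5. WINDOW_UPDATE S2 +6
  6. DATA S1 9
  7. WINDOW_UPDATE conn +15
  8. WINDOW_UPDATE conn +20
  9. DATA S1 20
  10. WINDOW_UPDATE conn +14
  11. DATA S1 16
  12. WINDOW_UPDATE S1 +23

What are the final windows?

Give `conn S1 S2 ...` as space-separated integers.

Answer: 72 2 30 36

Derivation:
Op 1: conn=47 S1=24 S2=24 S3=24 blocked=[]
Op 2: conn=47 S1=24 S2=24 S3=31 blocked=[]
Op 3: conn=68 S1=24 S2=24 S3=31 blocked=[]
Op 4: conn=68 S1=24 S2=24 S3=36 blocked=[]
Op 5: conn=68 S1=24 S2=30 S3=36 blocked=[]
Op 6: conn=59 S1=15 S2=30 S3=36 blocked=[]
Op 7: conn=74 S1=15 S2=30 S3=36 blocked=[]
Op 8: conn=94 S1=15 S2=30 S3=36 blocked=[]
Op 9: conn=74 S1=-5 S2=30 S3=36 blocked=[1]
Op 10: conn=88 S1=-5 S2=30 S3=36 blocked=[1]
Op 11: conn=72 S1=-21 S2=30 S3=36 blocked=[1]
Op 12: conn=72 S1=2 S2=30 S3=36 blocked=[]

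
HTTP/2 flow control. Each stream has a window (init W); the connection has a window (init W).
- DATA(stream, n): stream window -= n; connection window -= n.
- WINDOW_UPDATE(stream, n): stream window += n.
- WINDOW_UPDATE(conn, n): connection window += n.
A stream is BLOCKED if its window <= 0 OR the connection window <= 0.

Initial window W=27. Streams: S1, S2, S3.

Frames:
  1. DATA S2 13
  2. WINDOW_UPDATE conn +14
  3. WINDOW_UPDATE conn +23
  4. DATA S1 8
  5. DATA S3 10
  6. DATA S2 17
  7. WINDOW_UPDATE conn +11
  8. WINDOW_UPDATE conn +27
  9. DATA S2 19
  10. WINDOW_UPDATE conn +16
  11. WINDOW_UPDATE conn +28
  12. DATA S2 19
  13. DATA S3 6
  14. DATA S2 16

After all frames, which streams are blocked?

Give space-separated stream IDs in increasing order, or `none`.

Op 1: conn=14 S1=27 S2=14 S3=27 blocked=[]
Op 2: conn=28 S1=27 S2=14 S3=27 blocked=[]
Op 3: conn=51 S1=27 S2=14 S3=27 blocked=[]
Op 4: conn=43 S1=19 S2=14 S3=27 blocked=[]
Op 5: conn=33 S1=19 S2=14 S3=17 blocked=[]
Op 6: conn=16 S1=19 S2=-3 S3=17 blocked=[2]
Op 7: conn=27 S1=19 S2=-3 S3=17 blocked=[2]
Op 8: conn=54 S1=19 S2=-3 S3=17 blocked=[2]
Op 9: conn=35 S1=19 S2=-22 S3=17 blocked=[2]
Op 10: conn=51 S1=19 S2=-22 S3=17 blocked=[2]
Op 11: conn=79 S1=19 S2=-22 S3=17 blocked=[2]
Op 12: conn=60 S1=19 S2=-41 S3=17 blocked=[2]
Op 13: conn=54 S1=19 S2=-41 S3=11 blocked=[2]
Op 14: conn=38 S1=19 S2=-57 S3=11 blocked=[2]

Answer: S2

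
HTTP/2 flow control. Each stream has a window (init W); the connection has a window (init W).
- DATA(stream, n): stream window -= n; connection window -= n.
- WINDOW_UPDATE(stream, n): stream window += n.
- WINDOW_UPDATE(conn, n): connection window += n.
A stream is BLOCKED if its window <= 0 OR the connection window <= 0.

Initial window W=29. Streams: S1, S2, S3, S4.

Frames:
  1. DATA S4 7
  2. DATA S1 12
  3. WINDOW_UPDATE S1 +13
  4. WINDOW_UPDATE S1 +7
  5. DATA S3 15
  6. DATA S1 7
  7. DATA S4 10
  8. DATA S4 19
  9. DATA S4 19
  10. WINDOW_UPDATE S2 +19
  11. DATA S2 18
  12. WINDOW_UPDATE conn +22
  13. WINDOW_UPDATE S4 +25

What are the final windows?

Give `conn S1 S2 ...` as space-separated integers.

Answer: -56 30 30 14 -1

Derivation:
Op 1: conn=22 S1=29 S2=29 S3=29 S4=22 blocked=[]
Op 2: conn=10 S1=17 S2=29 S3=29 S4=22 blocked=[]
Op 3: conn=10 S1=30 S2=29 S3=29 S4=22 blocked=[]
Op 4: conn=10 S1=37 S2=29 S3=29 S4=22 blocked=[]
Op 5: conn=-5 S1=37 S2=29 S3=14 S4=22 blocked=[1, 2, 3, 4]
Op 6: conn=-12 S1=30 S2=29 S3=14 S4=22 blocked=[1, 2, 3, 4]
Op 7: conn=-22 S1=30 S2=29 S3=14 S4=12 blocked=[1, 2, 3, 4]
Op 8: conn=-41 S1=30 S2=29 S3=14 S4=-7 blocked=[1, 2, 3, 4]
Op 9: conn=-60 S1=30 S2=29 S3=14 S4=-26 blocked=[1, 2, 3, 4]
Op 10: conn=-60 S1=30 S2=48 S3=14 S4=-26 blocked=[1, 2, 3, 4]
Op 11: conn=-78 S1=30 S2=30 S3=14 S4=-26 blocked=[1, 2, 3, 4]
Op 12: conn=-56 S1=30 S2=30 S3=14 S4=-26 blocked=[1, 2, 3, 4]
Op 13: conn=-56 S1=30 S2=30 S3=14 S4=-1 blocked=[1, 2, 3, 4]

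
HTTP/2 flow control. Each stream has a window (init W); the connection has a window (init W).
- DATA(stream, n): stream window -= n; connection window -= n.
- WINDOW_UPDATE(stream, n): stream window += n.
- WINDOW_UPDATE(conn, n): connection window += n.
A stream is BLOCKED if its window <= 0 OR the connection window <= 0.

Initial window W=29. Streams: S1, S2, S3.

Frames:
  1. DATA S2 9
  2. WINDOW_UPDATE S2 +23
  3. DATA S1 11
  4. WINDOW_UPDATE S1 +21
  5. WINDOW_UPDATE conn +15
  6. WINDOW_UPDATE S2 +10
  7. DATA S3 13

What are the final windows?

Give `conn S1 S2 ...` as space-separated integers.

Op 1: conn=20 S1=29 S2=20 S3=29 blocked=[]
Op 2: conn=20 S1=29 S2=43 S3=29 blocked=[]
Op 3: conn=9 S1=18 S2=43 S3=29 blocked=[]
Op 4: conn=9 S1=39 S2=43 S3=29 blocked=[]
Op 5: conn=24 S1=39 S2=43 S3=29 blocked=[]
Op 6: conn=24 S1=39 S2=53 S3=29 blocked=[]
Op 7: conn=11 S1=39 S2=53 S3=16 blocked=[]

Answer: 11 39 53 16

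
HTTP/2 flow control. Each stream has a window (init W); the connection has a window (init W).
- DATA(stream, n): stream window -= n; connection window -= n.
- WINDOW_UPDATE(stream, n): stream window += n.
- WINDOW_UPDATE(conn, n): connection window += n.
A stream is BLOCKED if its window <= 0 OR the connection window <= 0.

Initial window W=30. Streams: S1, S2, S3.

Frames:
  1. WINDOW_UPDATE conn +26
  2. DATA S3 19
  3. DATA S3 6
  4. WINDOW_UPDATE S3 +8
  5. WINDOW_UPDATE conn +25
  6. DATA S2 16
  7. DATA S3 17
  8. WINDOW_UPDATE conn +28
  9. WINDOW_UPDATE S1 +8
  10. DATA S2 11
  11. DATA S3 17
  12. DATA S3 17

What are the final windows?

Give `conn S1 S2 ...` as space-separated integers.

Op 1: conn=56 S1=30 S2=30 S3=30 blocked=[]
Op 2: conn=37 S1=30 S2=30 S3=11 blocked=[]
Op 3: conn=31 S1=30 S2=30 S3=5 blocked=[]
Op 4: conn=31 S1=30 S2=30 S3=13 blocked=[]
Op 5: conn=56 S1=30 S2=30 S3=13 blocked=[]
Op 6: conn=40 S1=30 S2=14 S3=13 blocked=[]
Op 7: conn=23 S1=30 S2=14 S3=-4 blocked=[3]
Op 8: conn=51 S1=30 S2=14 S3=-4 blocked=[3]
Op 9: conn=51 S1=38 S2=14 S3=-4 blocked=[3]
Op 10: conn=40 S1=38 S2=3 S3=-4 blocked=[3]
Op 11: conn=23 S1=38 S2=3 S3=-21 blocked=[3]
Op 12: conn=6 S1=38 S2=3 S3=-38 blocked=[3]

Answer: 6 38 3 -38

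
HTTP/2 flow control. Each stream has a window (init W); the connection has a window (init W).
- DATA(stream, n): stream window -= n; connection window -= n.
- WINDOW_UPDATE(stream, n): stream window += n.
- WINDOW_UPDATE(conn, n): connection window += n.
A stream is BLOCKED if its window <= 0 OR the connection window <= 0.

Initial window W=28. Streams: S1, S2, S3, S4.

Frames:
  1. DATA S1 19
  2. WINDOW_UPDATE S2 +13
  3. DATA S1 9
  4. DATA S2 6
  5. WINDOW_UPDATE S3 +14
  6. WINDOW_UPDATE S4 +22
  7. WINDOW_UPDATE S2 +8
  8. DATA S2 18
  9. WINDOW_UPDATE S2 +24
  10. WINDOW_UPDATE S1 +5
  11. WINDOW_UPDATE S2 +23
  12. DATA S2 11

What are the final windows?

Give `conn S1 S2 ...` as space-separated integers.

Op 1: conn=9 S1=9 S2=28 S3=28 S4=28 blocked=[]
Op 2: conn=9 S1=9 S2=41 S3=28 S4=28 blocked=[]
Op 3: conn=0 S1=0 S2=41 S3=28 S4=28 blocked=[1, 2, 3, 4]
Op 4: conn=-6 S1=0 S2=35 S3=28 S4=28 blocked=[1, 2, 3, 4]
Op 5: conn=-6 S1=0 S2=35 S3=42 S4=28 blocked=[1, 2, 3, 4]
Op 6: conn=-6 S1=0 S2=35 S3=42 S4=50 blocked=[1, 2, 3, 4]
Op 7: conn=-6 S1=0 S2=43 S3=42 S4=50 blocked=[1, 2, 3, 4]
Op 8: conn=-24 S1=0 S2=25 S3=42 S4=50 blocked=[1, 2, 3, 4]
Op 9: conn=-24 S1=0 S2=49 S3=42 S4=50 blocked=[1, 2, 3, 4]
Op 10: conn=-24 S1=5 S2=49 S3=42 S4=50 blocked=[1, 2, 3, 4]
Op 11: conn=-24 S1=5 S2=72 S3=42 S4=50 blocked=[1, 2, 3, 4]
Op 12: conn=-35 S1=5 S2=61 S3=42 S4=50 blocked=[1, 2, 3, 4]

Answer: -35 5 61 42 50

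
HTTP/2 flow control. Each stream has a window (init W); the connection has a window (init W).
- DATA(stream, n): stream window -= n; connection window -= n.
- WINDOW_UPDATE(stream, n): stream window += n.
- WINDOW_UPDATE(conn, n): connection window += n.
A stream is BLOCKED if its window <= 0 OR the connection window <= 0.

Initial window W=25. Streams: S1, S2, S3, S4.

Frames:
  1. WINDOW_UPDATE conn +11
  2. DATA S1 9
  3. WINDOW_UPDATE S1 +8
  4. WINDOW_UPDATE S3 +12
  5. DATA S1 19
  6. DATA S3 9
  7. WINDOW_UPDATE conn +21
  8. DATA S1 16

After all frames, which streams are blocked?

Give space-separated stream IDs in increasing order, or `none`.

Answer: S1

Derivation:
Op 1: conn=36 S1=25 S2=25 S3=25 S4=25 blocked=[]
Op 2: conn=27 S1=16 S2=25 S3=25 S4=25 blocked=[]
Op 3: conn=27 S1=24 S2=25 S3=25 S4=25 blocked=[]
Op 4: conn=27 S1=24 S2=25 S3=37 S4=25 blocked=[]
Op 5: conn=8 S1=5 S2=25 S3=37 S4=25 blocked=[]
Op 6: conn=-1 S1=5 S2=25 S3=28 S4=25 blocked=[1, 2, 3, 4]
Op 7: conn=20 S1=5 S2=25 S3=28 S4=25 blocked=[]
Op 8: conn=4 S1=-11 S2=25 S3=28 S4=25 blocked=[1]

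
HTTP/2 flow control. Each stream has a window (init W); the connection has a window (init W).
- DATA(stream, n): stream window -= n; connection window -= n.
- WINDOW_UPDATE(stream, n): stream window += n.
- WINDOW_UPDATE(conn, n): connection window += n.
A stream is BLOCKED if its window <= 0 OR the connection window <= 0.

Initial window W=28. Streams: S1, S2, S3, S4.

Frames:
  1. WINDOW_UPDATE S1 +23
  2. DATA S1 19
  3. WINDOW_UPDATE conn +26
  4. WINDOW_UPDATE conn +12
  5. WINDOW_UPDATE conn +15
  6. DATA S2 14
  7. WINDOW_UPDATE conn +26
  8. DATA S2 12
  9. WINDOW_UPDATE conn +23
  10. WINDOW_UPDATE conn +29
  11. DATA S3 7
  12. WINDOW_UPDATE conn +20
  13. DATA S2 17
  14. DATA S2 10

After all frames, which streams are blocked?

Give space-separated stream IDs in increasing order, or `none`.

Answer: S2

Derivation:
Op 1: conn=28 S1=51 S2=28 S3=28 S4=28 blocked=[]
Op 2: conn=9 S1=32 S2=28 S3=28 S4=28 blocked=[]
Op 3: conn=35 S1=32 S2=28 S3=28 S4=28 blocked=[]
Op 4: conn=47 S1=32 S2=28 S3=28 S4=28 blocked=[]
Op 5: conn=62 S1=32 S2=28 S3=28 S4=28 blocked=[]
Op 6: conn=48 S1=32 S2=14 S3=28 S4=28 blocked=[]
Op 7: conn=74 S1=32 S2=14 S3=28 S4=28 blocked=[]
Op 8: conn=62 S1=32 S2=2 S3=28 S4=28 blocked=[]
Op 9: conn=85 S1=32 S2=2 S3=28 S4=28 blocked=[]
Op 10: conn=114 S1=32 S2=2 S3=28 S4=28 blocked=[]
Op 11: conn=107 S1=32 S2=2 S3=21 S4=28 blocked=[]
Op 12: conn=127 S1=32 S2=2 S3=21 S4=28 blocked=[]
Op 13: conn=110 S1=32 S2=-15 S3=21 S4=28 blocked=[2]
Op 14: conn=100 S1=32 S2=-25 S3=21 S4=28 blocked=[2]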